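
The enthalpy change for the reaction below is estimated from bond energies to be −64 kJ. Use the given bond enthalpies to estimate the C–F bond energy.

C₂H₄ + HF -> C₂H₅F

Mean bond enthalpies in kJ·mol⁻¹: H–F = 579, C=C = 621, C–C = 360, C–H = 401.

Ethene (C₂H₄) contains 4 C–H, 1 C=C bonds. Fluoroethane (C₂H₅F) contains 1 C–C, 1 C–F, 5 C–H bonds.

D(C–F) ≈ 503 kJ/mol

Let D be the C–F bond energy.
Σ(broken) = 4×401 + 1×621 + 1×579 = 2804
Σ(formed) = 1×360 + 1×D + 5×401 = 2365 + D
ΔH = Σ(broken) − Σ(formed) = (2804) − (2365 + D) = +439 − D
Setting this equal to −64 kJ gives D = 503 kJ/mol.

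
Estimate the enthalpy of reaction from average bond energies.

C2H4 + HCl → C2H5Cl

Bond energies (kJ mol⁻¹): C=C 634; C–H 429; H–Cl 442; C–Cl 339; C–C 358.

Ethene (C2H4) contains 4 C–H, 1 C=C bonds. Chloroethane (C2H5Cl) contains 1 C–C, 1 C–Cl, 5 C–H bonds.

ΔH ≈ −50 kJ

Bonds broken (reactants):
  C–H: 4 × 429 = 1716
  C=C: 1 × 634 = 634
  H–Cl: 1 × 442 = 442
  Σ(broken) = 2792 kJ
Bonds formed (products):
  C–C: 1 × 358 = 358
  C–Cl: 1 × 339 = 339
  C–H: 5 × 429 = 2145
  Σ(formed) = 2842 kJ
ΔH = Σ(broken) − Σ(formed) = 2792 − 2842 = −50 kJ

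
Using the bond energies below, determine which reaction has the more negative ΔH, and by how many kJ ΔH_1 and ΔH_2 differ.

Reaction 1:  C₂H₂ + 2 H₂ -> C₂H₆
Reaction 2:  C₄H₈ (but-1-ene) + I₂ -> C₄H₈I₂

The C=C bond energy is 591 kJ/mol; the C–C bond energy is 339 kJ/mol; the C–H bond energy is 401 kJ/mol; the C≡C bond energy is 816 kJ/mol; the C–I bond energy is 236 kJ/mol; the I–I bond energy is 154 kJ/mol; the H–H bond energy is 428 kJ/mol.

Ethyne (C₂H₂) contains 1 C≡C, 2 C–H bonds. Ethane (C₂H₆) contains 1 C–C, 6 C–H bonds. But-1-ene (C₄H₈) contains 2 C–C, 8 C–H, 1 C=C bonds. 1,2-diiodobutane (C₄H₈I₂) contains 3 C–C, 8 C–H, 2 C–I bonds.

Reaction 1:
  Bonds broken (reactants):
    C≡C: 1 × 816 = 816
    C–H: 2 × 401 = 802
    H–H: 2 × 428 = 856
    Σ(broken) = 2474 kJ
  Bonds formed (products):
    C–C: 1 × 339 = 339
    C–H: 6 × 401 = 2406
    Σ(formed) = 2745 kJ
  ΔH_1 = 2474 − 2745 = −271 kJ
Reaction 2:
  Bonds broken (reactants):
    C–C: 2 × 339 = 678
    C–H: 8 × 401 = 3208
    C=C: 1 × 591 = 591
    I–I: 1 × 154 = 154
    Σ(broken) = 4631 kJ
  Bonds formed (products):
    C–C: 3 × 339 = 1017
    C–H: 8 × 401 = 3208
    C–I: 2 × 236 = 472
    Σ(formed) = 4697 kJ
  ΔH_2 = 4631 − 4697 = −66 kJ
ΔH_1 − ΔH_2 = −205 kJ, so reaction 1 has the more negative ΔH; |ΔH_1 − ΔH_2| = 205 kJ.

Reaction 1, by 205 kJ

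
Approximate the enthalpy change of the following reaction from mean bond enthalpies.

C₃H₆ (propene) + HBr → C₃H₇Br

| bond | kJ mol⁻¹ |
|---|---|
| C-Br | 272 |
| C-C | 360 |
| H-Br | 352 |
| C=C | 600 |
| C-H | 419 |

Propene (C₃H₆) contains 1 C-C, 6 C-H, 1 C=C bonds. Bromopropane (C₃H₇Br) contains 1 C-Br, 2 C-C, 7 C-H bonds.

Bonds broken (reactants):
  C-C: 1 × 360 = 360
  C-H: 6 × 419 = 2514
  C=C: 1 × 600 = 600
  H-Br: 1 × 352 = 352
  Σ(broken) = 3826 kJ
Bonds formed (products):
  C-Br: 1 × 272 = 272
  C-C: 2 × 360 = 720
  C-H: 7 × 419 = 2933
  Σ(formed) = 3925 kJ
ΔH = Σ(broken) − Σ(formed) = 3826 − 3925 = −99 kJ

ΔH ≈ −99 kJ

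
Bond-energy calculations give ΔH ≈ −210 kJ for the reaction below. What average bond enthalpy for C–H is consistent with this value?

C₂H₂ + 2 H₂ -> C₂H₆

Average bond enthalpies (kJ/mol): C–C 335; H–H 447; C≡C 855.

D(C–H) ≈ 406 kJ/mol

Let D be the C–H bond energy.
Σ(broken) = 1×855 + 2×D + 2×447 = 1749 + 2D
Σ(formed) = 1×335 + 6×D = 335 + 6D
ΔH = Σ(broken) − Σ(formed) = (1749 + 2D) − (335 + 6D) = +1414 − 4D
Setting this equal to −210 kJ gives 4D = 1624, so D = 406 kJ/mol.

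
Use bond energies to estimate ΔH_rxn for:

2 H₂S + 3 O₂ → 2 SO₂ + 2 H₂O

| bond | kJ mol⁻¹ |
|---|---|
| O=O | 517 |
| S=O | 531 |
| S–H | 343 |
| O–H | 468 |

ΔH ≈ −1073 kJ

Bonds broken (reactants):
  O=O: 3 × 517 = 1551
  S–H: 4 × 343 = 1372
  Σ(broken) = 2923 kJ
Bonds formed (products):
  O–H: 4 × 468 = 1872
  S=O: 4 × 531 = 2124
  Σ(formed) = 3996 kJ
ΔH = Σ(broken) − Σ(formed) = 2923 − 3996 = −1073 kJ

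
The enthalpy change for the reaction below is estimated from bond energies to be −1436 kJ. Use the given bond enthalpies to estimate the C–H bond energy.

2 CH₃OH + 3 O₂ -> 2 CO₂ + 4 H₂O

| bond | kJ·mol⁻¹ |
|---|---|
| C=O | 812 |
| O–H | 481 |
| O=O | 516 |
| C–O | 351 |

D(C–H) ≈ 408 kJ/mol

Let D be the C–H bond energy.
Σ(broken) = 6×D + 2×351 + 2×481 + 3×516 = 3212 + 6D
Σ(formed) = 4×812 + 8×481 = 7096
ΔH = Σ(broken) − Σ(formed) = (3212 + 6D) − (7096) = −3884 + 6D
Setting this equal to −1436 kJ gives 6D = 2448, so D = 408 kJ/mol.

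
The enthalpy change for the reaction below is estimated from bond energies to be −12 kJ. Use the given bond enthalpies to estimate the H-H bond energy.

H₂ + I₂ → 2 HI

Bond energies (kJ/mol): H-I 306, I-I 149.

Let D be the H-H bond energy.
Σ(broken) = 1×D + 1×149 = 149 + D
Σ(formed) = 2×306 = 612
ΔH = Σ(broken) − Σ(formed) = (149 + D) − (612) = −463 + D
Setting this equal to −12 kJ gives D = 451 kJ/mol.

D(H-H) ≈ 451 kJ/mol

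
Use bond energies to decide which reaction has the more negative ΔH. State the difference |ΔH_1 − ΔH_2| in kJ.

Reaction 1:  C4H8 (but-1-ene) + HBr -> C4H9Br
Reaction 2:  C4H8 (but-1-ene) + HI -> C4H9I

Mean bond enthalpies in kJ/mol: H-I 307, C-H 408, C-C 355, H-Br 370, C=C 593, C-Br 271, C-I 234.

Reaction 1:
  Bonds broken (reactants):
    C-C: 2 × 355 = 710
    C-H: 8 × 408 = 3264
    C=C: 1 × 593 = 593
    H-Br: 1 × 370 = 370
    Σ(broken) = 4937 kJ
  Bonds formed (products):
    C-Br: 1 × 271 = 271
    C-C: 3 × 355 = 1065
    C-H: 9 × 408 = 3672
    Σ(formed) = 5008 kJ
  ΔH_1 = 4937 − 5008 = −71 kJ
Reaction 2:
  Bonds broken (reactants):
    C-C: 2 × 355 = 710
    C-H: 8 × 408 = 3264
    C=C: 1 × 593 = 593
    H-I: 1 × 307 = 307
    Σ(broken) = 4874 kJ
  Bonds formed (products):
    C-C: 3 × 355 = 1065
    C-H: 9 × 408 = 3672
    C-I: 1 × 234 = 234
    Σ(formed) = 4971 kJ
  ΔH_2 = 4874 − 4971 = −97 kJ
ΔH_1 − ΔH_2 = +26 kJ, so reaction 2 has the more negative ΔH; |ΔH_1 − ΔH_2| = 26 kJ.

Reaction 2, by 26 kJ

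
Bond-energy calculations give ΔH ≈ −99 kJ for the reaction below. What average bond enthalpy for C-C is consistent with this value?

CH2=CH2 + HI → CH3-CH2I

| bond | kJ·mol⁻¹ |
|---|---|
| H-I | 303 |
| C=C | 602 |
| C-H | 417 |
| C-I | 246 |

Let D be the C-C bond energy.
Σ(broken) = 4×417 + 1×602 + 1×303 = 2573
Σ(formed) = 1×D + 5×417 + 1×246 = 2331 + D
ΔH = Σ(broken) − Σ(formed) = (2573) − (2331 + D) = +242 − D
Setting this equal to −99 kJ gives D = 341 kJ/mol.

D(C-C) ≈ 341 kJ/mol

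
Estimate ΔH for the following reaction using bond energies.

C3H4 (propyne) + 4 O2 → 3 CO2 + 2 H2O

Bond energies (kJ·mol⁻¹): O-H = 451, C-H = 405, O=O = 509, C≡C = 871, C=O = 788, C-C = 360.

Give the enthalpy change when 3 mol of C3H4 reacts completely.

Bonds broken (reactants):
  C≡C: 1 × 871 = 871
  C-C: 1 × 360 = 360
  C-H: 4 × 405 = 1620
  O=O: 4 × 509 = 2036
  Σ(broken) = 4887 kJ
Bonds formed (products):
  C=O: 6 × 788 = 4728
  O-H: 4 × 451 = 1804
  Σ(formed) = 6532 kJ
ΔH = Σ(broken) − Σ(formed) = 4887 − 6532 = −1645 kJ
For 3× the reaction as written: 3 × (−1645) = −4935 kJ

ΔH = −4935 kJ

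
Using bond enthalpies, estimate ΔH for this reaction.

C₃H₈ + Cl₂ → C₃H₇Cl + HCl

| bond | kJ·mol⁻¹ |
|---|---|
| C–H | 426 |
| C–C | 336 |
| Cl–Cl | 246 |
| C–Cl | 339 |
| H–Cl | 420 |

Bonds broken (reactants):
  C–C: 2 × 336 = 672
  C–H: 8 × 426 = 3408
  Cl–Cl: 1 × 246 = 246
  Σ(broken) = 4326 kJ
Bonds formed (products):
  C–C: 2 × 336 = 672
  C–Cl: 1 × 339 = 339
  C–H: 7 × 426 = 2982
  H–Cl: 1 × 420 = 420
  Σ(formed) = 4413 kJ
ΔH = Σ(broken) − Σ(formed) = 4326 − 4413 = −87 kJ

ΔH ≈ −87 kJ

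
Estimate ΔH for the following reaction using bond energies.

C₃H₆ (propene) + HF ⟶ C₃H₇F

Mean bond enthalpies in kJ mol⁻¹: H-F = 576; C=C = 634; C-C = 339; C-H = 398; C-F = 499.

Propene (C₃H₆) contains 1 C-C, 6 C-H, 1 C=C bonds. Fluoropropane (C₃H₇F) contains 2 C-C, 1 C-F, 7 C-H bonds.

Bonds broken (reactants):
  C-C: 1 × 339 = 339
  C-H: 6 × 398 = 2388
  C=C: 1 × 634 = 634
  H-F: 1 × 576 = 576
  Σ(broken) = 3937 kJ
Bonds formed (products):
  C-C: 2 × 339 = 678
  C-F: 1 × 499 = 499
  C-H: 7 × 398 = 2786
  Σ(formed) = 3963 kJ
ΔH = Σ(broken) − Σ(formed) = 3937 − 3963 = −26 kJ

ΔH ≈ −26 kJ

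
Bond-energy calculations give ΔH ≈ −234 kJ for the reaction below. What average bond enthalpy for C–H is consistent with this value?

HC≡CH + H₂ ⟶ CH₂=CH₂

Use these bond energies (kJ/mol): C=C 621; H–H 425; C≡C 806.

D(C–H) ≈ 422 kJ/mol

Let D be the C–H bond energy.
Σ(broken) = 1×806 + 2×D + 1×425 = 1231 + 2D
Σ(formed) = 4×D + 1×621 = 621 + 4D
ΔH = Σ(broken) − Σ(formed) = (1231 + 2D) − (621 + 4D) = +610 − 2D
Setting this equal to −234 kJ gives 2D = 844, so D = 422 kJ/mol.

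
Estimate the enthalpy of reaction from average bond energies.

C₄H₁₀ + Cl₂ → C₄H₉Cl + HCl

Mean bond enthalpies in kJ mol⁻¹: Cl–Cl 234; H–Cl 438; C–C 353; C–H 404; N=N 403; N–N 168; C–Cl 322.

ΔH ≈ −122 kJ

Bonds broken (reactants):
  C–C: 3 × 353 = 1059
  C–H: 10 × 404 = 4040
  Cl–Cl: 1 × 234 = 234
  Σ(broken) = 5333 kJ
Bonds formed (products):
  C–C: 3 × 353 = 1059
  C–Cl: 1 × 322 = 322
  C–H: 9 × 404 = 3636
  H–Cl: 1 × 438 = 438
  Σ(formed) = 5455 kJ
ΔH = Σ(broken) − Σ(formed) = 5333 − 5455 = −122 kJ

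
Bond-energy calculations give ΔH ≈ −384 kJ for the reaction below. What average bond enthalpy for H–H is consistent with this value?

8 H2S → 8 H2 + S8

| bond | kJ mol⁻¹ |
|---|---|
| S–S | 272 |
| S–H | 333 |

Let D be the H–H bond energy.
Σ(broken) = 16×333 = 5328
Σ(formed) = 8×D + 8×272 = 2176 + 8D
ΔH = Σ(broken) − Σ(formed) = (5328) − (2176 + 8D) = +3152 − 8D
Setting this equal to −384 kJ gives 8D = 3536, so D = 442 kJ/mol.

D(H–H) ≈ 442 kJ/mol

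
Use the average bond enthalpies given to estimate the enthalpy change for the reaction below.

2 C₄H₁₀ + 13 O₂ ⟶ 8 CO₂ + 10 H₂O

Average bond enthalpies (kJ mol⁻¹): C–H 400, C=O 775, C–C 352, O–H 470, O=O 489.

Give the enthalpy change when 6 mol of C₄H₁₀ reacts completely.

Bonds broken (reactants):
  C–C: 6 × 352 = 2112
  C–H: 20 × 400 = 8000
  O=O: 13 × 489 = 6357
  Σ(broken) = 16469 kJ
Bonds formed (products):
  C=O: 16 × 775 = 12400
  O–H: 20 × 470 = 9400
  Σ(formed) = 21800 kJ
ΔH = Σ(broken) − Σ(formed) = 16469 − 21800 = −5331 kJ
For 3× the reaction as written: 3 × (−5331) = −15993 kJ

ΔH = −15993 kJ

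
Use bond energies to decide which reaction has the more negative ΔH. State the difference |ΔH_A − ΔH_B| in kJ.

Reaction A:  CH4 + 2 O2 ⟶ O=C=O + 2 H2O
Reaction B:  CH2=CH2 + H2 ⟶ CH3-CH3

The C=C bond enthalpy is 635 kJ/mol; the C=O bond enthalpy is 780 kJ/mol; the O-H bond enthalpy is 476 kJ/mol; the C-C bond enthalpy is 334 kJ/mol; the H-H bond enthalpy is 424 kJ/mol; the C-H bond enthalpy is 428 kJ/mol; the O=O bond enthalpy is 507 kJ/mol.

Reaction A, by 607 kJ

Reaction A:
  Bonds broken (reactants):
    C-H: 4 × 428 = 1712
    O=O: 2 × 507 = 1014
    Σ(broken) = 2726 kJ
  Bonds formed (products):
    C=O: 2 × 780 = 1560
    O-H: 4 × 476 = 1904
    Σ(formed) = 3464 kJ
  ΔH_A = 2726 − 3464 = −738 kJ
Reaction B:
  Bonds broken (reactants):
    C-H: 4 × 428 = 1712
    C=C: 1 × 635 = 635
    H-H: 1 × 424 = 424
    Σ(broken) = 2771 kJ
  Bonds formed (products):
    C-C: 1 × 334 = 334
    C-H: 6 × 428 = 2568
    Σ(formed) = 2902 kJ
  ΔH_B = 2771 − 2902 = −131 kJ
ΔH_A − ΔH_B = −607 kJ, so reaction A has the more negative ΔH; |ΔH_A − ΔH_B| = 607 kJ.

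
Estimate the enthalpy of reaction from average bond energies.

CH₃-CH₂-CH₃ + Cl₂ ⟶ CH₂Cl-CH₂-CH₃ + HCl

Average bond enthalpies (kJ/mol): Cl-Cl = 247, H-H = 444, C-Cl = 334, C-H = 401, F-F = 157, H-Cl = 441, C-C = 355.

Bonds broken (reactants):
  C-C: 2 × 355 = 710
  C-H: 8 × 401 = 3208
  Cl-Cl: 1 × 247 = 247
  Σ(broken) = 4165 kJ
Bonds formed (products):
  C-C: 2 × 355 = 710
  C-Cl: 1 × 334 = 334
  C-H: 7 × 401 = 2807
  H-Cl: 1 × 441 = 441
  Σ(formed) = 4292 kJ
ΔH = Σ(broken) − Σ(formed) = 4165 − 4292 = −127 kJ

ΔH ≈ −127 kJ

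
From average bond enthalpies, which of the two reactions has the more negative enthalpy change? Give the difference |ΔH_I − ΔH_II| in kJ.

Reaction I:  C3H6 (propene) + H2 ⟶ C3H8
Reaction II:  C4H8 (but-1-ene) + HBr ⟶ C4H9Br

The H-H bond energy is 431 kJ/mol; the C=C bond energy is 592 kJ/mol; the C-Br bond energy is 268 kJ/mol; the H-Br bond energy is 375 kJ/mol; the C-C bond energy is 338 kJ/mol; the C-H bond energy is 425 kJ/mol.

Reaction I, by 101 kJ

Reaction I:
  Bonds broken (reactants):
    C-C: 1 × 338 = 338
    C-H: 6 × 425 = 2550
    C=C: 1 × 592 = 592
    H-H: 1 × 431 = 431
    Σ(broken) = 3911 kJ
  Bonds formed (products):
    C-C: 2 × 338 = 676
    C-H: 8 × 425 = 3400
    Σ(formed) = 4076 kJ
  ΔH_I = 3911 − 4076 = −165 kJ
Reaction II:
  Bonds broken (reactants):
    C-C: 2 × 338 = 676
    C-H: 8 × 425 = 3400
    C=C: 1 × 592 = 592
    H-Br: 1 × 375 = 375
    Σ(broken) = 5043 kJ
  Bonds formed (products):
    C-Br: 1 × 268 = 268
    C-C: 3 × 338 = 1014
    C-H: 9 × 425 = 3825
    Σ(formed) = 5107 kJ
  ΔH_II = 5043 − 5107 = −64 kJ
ΔH_I − ΔH_II = −101 kJ, so reaction I has the more negative ΔH; |ΔH_I − ΔH_II| = 101 kJ.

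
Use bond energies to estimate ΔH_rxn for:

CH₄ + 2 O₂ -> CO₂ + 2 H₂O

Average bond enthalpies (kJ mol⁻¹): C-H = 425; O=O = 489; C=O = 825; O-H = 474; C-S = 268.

Bonds broken (reactants):
  C-H: 4 × 425 = 1700
  O=O: 2 × 489 = 978
  Σ(broken) = 2678 kJ
Bonds formed (products):
  C=O: 2 × 825 = 1650
  O-H: 4 × 474 = 1896
  Σ(formed) = 3546 kJ
ΔH = Σ(broken) − Σ(formed) = 2678 − 3546 = −868 kJ

ΔH ≈ −868 kJ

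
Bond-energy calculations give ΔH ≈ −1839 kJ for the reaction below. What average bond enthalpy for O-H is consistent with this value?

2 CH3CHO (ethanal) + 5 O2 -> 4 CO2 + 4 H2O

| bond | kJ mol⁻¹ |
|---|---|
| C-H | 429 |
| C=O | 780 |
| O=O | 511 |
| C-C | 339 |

D(O-H) ≈ 478 kJ/mol

Let D be the O-H bond energy.
Σ(broken) = 2×339 + 8×429 + 2×780 + 5×511 = 8225
Σ(formed) = 8×780 + 8×D = 6240 + 8D
ΔH = Σ(broken) − Σ(formed) = (8225) − (6240 + 8D) = +1985 − 8D
Setting this equal to −1839 kJ gives 8D = 3824, so D = 478 kJ/mol.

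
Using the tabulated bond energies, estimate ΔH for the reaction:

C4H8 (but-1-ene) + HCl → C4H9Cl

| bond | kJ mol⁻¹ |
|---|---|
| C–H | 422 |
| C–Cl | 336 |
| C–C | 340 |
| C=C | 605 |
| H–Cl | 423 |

ΔH ≈ −70 kJ

Bonds broken (reactants):
  C–C: 2 × 340 = 680
  C–H: 8 × 422 = 3376
  C=C: 1 × 605 = 605
  H–Cl: 1 × 423 = 423
  Σ(broken) = 5084 kJ
Bonds formed (products):
  C–C: 3 × 340 = 1020
  C–Cl: 1 × 336 = 336
  C–H: 9 × 422 = 3798
  Σ(formed) = 5154 kJ
ΔH = Σ(broken) − Σ(formed) = 5084 − 5154 = −70 kJ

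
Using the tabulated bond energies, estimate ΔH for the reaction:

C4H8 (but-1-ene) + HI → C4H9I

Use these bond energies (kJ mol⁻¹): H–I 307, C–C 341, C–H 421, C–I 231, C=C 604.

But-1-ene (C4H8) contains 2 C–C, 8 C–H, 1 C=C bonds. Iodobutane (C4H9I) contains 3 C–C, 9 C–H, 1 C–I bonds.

ΔH ≈ −82 kJ

Bonds broken (reactants):
  C–C: 2 × 341 = 682
  C–H: 8 × 421 = 3368
  C=C: 1 × 604 = 604
  H–I: 1 × 307 = 307
  Σ(broken) = 4961 kJ
Bonds formed (products):
  C–C: 3 × 341 = 1023
  C–H: 9 × 421 = 3789
  C–I: 1 × 231 = 231
  Σ(formed) = 5043 kJ
ΔH = Σ(broken) − Σ(formed) = 4961 − 5043 = −82 kJ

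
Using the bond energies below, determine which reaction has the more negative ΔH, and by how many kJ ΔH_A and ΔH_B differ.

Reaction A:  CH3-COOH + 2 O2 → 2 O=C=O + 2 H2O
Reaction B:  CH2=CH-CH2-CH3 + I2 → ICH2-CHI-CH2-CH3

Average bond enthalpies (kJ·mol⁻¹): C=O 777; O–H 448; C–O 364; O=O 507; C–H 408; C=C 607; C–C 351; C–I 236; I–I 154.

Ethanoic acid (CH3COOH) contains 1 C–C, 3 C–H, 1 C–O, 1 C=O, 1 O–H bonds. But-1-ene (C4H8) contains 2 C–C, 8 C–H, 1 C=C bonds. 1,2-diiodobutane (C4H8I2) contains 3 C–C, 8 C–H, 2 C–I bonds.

Reaction A:
  Bonds broken (reactants):
    C–C: 1 × 351 = 351
    C–H: 3 × 408 = 1224
    C–O: 1 × 364 = 364
    C=O: 1 × 777 = 777
    O–H: 1 × 448 = 448
    O=O: 2 × 507 = 1014
    Σ(broken) = 4178 kJ
  Bonds formed (products):
    C=O: 4 × 777 = 3108
    O–H: 4 × 448 = 1792
    Σ(formed) = 4900 kJ
  ΔH_A = 4178 − 4900 = −722 kJ
Reaction B:
  Bonds broken (reactants):
    C–C: 2 × 351 = 702
    C–H: 8 × 408 = 3264
    C=C: 1 × 607 = 607
    I–I: 1 × 154 = 154
    Σ(broken) = 4727 kJ
  Bonds formed (products):
    C–C: 3 × 351 = 1053
    C–H: 8 × 408 = 3264
    C–I: 2 × 236 = 472
    Σ(formed) = 4789 kJ
  ΔH_B = 4727 − 4789 = −62 kJ
ΔH_A − ΔH_B = −660 kJ, so reaction A has the more negative ΔH; |ΔH_A − ΔH_B| = 660 kJ.

Reaction A, by 660 kJ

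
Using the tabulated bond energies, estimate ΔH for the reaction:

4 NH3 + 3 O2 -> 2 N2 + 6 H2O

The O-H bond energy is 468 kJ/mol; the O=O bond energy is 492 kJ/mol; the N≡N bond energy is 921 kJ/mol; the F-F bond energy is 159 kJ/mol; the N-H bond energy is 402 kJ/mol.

ΔH ≈ −1158 kJ

Bonds broken (reactants):
  N-H: 12 × 402 = 4824
  O=O: 3 × 492 = 1476
  Σ(broken) = 6300 kJ
Bonds formed (products):
  N≡N: 2 × 921 = 1842
  O-H: 12 × 468 = 5616
  Σ(formed) = 7458 kJ
ΔH = Σ(broken) − Σ(formed) = 6300 − 7458 = −1158 kJ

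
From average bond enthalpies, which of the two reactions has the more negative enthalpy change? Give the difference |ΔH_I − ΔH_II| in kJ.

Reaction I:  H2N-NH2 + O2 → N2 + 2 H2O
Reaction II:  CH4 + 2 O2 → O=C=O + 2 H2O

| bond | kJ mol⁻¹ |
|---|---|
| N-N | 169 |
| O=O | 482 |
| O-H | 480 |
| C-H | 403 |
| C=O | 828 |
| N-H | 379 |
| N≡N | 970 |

Reaction II, by 277 kJ

Reaction I:
  Bonds broken (reactants):
    N-H: 4 × 379 = 1516
    N-N: 1 × 169 = 169
    O=O: 1 × 482 = 482
    Σ(broken) = 2167 kJ
  Bonds formed (products):
    N≡N: 1 × 970 = 970
    O-H: 4 × 480 = 1920
    Σ(formed) = 2890 kJ
  ΔH_I = 2167 − 2890 = −723 kJ
Reaction II:
  Bonds broken (reactants):
    C-H: 4 × 403 = 1612
    O=O: 2 × 482 = 964
    Σ(broken) = 2576 kJ
  Bonds formed (products):
    C=O: 2 × 828 = 1656
    O-H: 4 × 480 = 1920
    Σ(formed) = 3576 kJ
  ΔH_II = 2576 − 3576 = −1000 kJ
ΔH_I − ΔH_II = +277 kJ, so reaction II has the more negative ΔH; |ΔH_I − ΔH_II| = 277 kJ.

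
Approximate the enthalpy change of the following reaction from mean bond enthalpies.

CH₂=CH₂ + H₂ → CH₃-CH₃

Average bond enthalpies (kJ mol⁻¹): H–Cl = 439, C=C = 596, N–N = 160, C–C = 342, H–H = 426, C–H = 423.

Bonds broken (reactants):
  C–H: 4 × 423 = 1692
  C=C: 1 × 596 = 596
  H–H: 1 × 426 = 426
  Σ(broken) = 2714 kJ
Bonds formed (products):
  C–C: 1 × 342 = 342
  C–H: 6 × 423 = 2538
  Σ(formed) = 2880 kJ
ΔH = Σ(broken) − Σ(formed) = 2714 − 2880 = −166 kJ

ΔH ≈ −166 kJ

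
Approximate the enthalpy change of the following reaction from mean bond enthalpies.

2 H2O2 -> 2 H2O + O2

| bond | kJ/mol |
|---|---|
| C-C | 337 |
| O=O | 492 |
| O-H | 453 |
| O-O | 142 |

Bonds broken (reactants):
  O-H: 4 × 453 = 1812
  O-O: 2 × 142 = 284
  Σ(broken) = 2096 kJ
Bonds formed (products):
  O-H: 4 × 453 = 1812
  O=O: 1 × 492 = 492
  Σ(formed) = 2304 kJ
ΔH = Σ(broken) − Σ(formed) = 2096 − 2304 = −208 kJ

ΔH ≈ −208 kJ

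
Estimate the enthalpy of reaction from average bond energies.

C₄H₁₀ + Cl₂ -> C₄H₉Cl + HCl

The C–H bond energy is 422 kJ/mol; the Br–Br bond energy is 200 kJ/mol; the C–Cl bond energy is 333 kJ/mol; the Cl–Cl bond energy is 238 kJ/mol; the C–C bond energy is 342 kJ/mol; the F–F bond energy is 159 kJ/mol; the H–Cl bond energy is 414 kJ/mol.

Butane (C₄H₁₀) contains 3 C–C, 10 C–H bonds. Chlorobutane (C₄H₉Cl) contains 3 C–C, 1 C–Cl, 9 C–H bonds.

ΔH ≈ −87 kJ

Bonds broken (reactants):
  C–C: 3 × 342 = 1026
  C–H: 10 × 422 = 4220
  Cl–Cl: 1 × 238 = 238
  Σ(broken) = 5484 kJ
Bonds formed (products):
  C–C: 3 × 342 = 1026
  C–Cl: 1 × 333 = 333
  C–H: 9 × 422 = 3798
  H–Cl: 1 × 414 = 414
  Σ(formed) = 5571 kJ
ΔH = Σ(broken) − Σ(formed) = 5484 − 5571 = −87 kJ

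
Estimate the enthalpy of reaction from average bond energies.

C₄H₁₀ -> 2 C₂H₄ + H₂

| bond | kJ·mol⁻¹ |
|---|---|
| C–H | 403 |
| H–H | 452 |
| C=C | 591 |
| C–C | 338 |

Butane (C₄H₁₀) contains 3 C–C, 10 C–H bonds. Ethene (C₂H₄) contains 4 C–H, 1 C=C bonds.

ΔH ≈ +186 kJ

Bonds broken (reactants):
  C–C: 3 × 338 = 1014
  C–H: 10 × 403 = 4030
  Σ(broken) = 5044 kJ
Bonds formed (products):
  C–H: 8 × 403 = 3224
  C=C: 2 × 591 = 1182
  H–H: 1 × 452 = 452
  Σ(formed) = 4858 kJ
ΔH = Σ(broken) − Σ(formed) = 5044 − 4858 = +186 kJ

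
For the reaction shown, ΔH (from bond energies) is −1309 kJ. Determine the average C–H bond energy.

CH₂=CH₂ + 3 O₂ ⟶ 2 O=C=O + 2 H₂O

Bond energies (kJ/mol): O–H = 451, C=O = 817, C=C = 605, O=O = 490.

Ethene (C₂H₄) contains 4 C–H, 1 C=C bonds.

Let D be the C–H bond energy.
Σ(broken) = 4×D + 1×605 + 3×490 = 2075 + 4D
Σ(formed) = 4×817 + 4×451 = 5072
ΔH = Σ(broken) − Σ(formed) = (2075 + 4D) − (5072) = −2997 + 4D
Setting this equal to −1309 kJ gives 4D = 1688, so D = 422 kJ/mol.

D(C–H) ≈ 422 kJ/mol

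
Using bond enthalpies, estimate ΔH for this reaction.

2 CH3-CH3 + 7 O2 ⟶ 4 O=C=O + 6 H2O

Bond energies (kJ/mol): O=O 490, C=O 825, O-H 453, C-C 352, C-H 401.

ΔH ≈ −3090 kJ

Bonds broken (reactants):
  C-C: 2 × 352 = 704
  C-H: 12 × 401 = 4812
  O=O: 7 × 490 = 3430
  Σ(broken) = 8946 kJ
Bonds formed (products):
  C=O: 8 × 825 = 6600
  O-H: 12 × 453 = 5436
  Σ(formed) = 12036 kJ
ΔH = Σ(broken) − Σ(formed) = 8946 − 12036 = −3090 kJ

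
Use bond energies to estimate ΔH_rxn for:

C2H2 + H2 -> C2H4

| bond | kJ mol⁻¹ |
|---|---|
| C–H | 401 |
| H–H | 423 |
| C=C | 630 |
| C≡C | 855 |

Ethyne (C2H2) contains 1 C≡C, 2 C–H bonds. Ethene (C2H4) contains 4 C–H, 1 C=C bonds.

ΔH ≈ −154 kJ

Bonds broken (reactants):
  C≡C: 1 × 855 = 855
  C–H: 2 × 401 = 802
  H–H: 1 × 423 = 423
  Σ(broken) = 2080 kJ
Bonds formed (products):
  C–H: 4 × 401 = 1604
  C=C: 1 × 630 = 630
  Σ(formed) = 2234 kJ
ΔH = Σ(broken) − Σ(formed) = 2080 − 2234 = −154 kJ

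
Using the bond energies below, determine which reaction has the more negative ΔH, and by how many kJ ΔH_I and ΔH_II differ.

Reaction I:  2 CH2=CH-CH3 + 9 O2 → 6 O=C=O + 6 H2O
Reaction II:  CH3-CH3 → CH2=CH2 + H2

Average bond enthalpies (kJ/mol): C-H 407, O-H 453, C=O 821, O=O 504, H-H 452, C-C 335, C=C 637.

Reaction I, by 3984 kJ

Reaction I:
  Bonds broken (reactants):
    C-C: 2 × 335 = 670
    C-H: 12 × 407 = 4884
    C=C: 2 × 637 = 1274
    O=O: 9 × 504 = 4536
    Σ(broken) = 11364 kJ
  Bonds formed (products):
    C=O: 12 × 821 = 9852
    O-H: 12 × 453 = 5436
    Σ(formed) = 15288 kJ
  ΔH_I = 11364 − 15288 = −3924 kJ
Reaction II:
  Bonds broken (reactants):
    C-C: 1 × 335 = 335
    C-H: 6 × 407 = 2442
    Σ(broken) = 2777 kJ
  Bonds formed (products):
    C-H: 4 × 407 = 1628
    C=C: 1 × 637 = 637
    H-H: 1 × 452 = 452
    Σ(formed) = 2717 kJ
  ΔH_II = 2777 − 2717 = +60 kJ
ΔH_I − ΔH_II = −3984 kJ, so reaction I has the more negative ΔH; |ΔH_I − ΔH_II| = 3984 kJ.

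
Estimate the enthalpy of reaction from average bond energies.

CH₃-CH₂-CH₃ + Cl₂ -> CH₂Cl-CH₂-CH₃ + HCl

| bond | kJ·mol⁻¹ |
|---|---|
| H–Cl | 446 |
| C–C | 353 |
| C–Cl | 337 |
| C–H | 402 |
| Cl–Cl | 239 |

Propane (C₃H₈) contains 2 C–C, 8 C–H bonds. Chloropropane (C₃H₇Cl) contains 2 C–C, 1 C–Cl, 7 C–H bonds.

Bonds broken (reactants):
  C–C: 2 × 353 = 706
  C–H: 8 × 402 = 3216
  Cl–Cl: 1 × 239 = 239
  Σ(broken) = 4161 kJ
Bonds formed (products):
  C–C: 2 × 353 = 706
  C–Cl: 1 × 337 = 337
  C–H: 7 × 402 = 2814
  H–Cl: 1 × 446 = 446
  Σ(formed) = 4303 kJ
ΔH = Σ(broken) − Σ(formed) = 4161 − 4303 = −142 kJ

ΔH ≈ −142 kJ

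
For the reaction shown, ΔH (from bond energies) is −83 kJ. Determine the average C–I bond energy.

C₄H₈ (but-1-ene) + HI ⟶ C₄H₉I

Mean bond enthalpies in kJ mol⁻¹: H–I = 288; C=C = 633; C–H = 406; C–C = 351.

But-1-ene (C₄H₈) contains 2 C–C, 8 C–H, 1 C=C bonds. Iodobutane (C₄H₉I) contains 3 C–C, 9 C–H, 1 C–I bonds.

D(C–I) ≈ 247 kJ/mol

Let D be the C–I bond energy.
Σ(broken) = 2×351 + 8×406 + 1×633 + 1×288 = 4871
Σ(formed) = 3×351 + 9×406 + 1×D = 4707 + D
ΔH = Σ(broken) − Σ(formed) = (4871) − (4707 + D) = +164 − D
Setting this equal to −83 kJ gives D = 247 kJ/mol.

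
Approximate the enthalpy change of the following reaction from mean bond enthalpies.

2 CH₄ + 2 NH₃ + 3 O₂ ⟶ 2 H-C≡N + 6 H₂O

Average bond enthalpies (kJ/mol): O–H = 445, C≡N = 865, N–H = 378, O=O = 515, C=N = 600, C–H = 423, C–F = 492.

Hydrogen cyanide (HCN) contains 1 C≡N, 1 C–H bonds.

Bonds broken (reactants):
  C–H: 8 × 423 = 3384
  N–H: 6 × 378 = 2268
  O=O: 3 × 515 = 1545
  Σ(broken) = 7197 kJ
Bonds formed (products):
  C≡N: 2 × 865 = 1730
  C–H: 2 × 423 = 846
  O–H: 12 × 445 = 5340
  Σ(formed) = 7916 kJ
ΔH = Σ(broken) − Σ(formed) = 7197 − 7916 = −719 kJ

ΔH ≈ −719 kJ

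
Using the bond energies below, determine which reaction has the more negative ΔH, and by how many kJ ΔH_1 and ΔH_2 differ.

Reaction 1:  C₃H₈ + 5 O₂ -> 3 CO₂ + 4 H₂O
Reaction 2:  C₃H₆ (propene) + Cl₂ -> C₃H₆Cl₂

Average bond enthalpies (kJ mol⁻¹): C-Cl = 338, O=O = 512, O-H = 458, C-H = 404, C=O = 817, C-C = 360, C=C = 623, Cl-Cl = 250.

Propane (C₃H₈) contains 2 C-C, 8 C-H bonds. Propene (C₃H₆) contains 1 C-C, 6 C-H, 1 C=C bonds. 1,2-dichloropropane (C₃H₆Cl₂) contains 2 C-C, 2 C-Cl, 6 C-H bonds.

Reaction 1, by 1891 kJ

Reaction 1:
  Bonds broken (reactants):
    C-C: 2 × 360 = 720
    C-H: 8 × 404 = 3232
    O=O: 5 × 512 = 2560
    Σ(broken) = 6512 kJ
  Bonds formed (products):
    C=O: 6 × 817 = 4902
    O-H: 8 × 458 = 3664
    Σ(formed) = 8566 kJ
  ΔH_1 = 6512 − 8566 = −2054 kJ
Reaction 2:
  Bonds broken (reactants):
    C-C: 1 × 360 = 360
    C-H: 6 × 404 = 2424
    C=C: 1 × 623 = 623
    Cl-Cl: 1 × 250 = 250
    Σ(broken) = 3657 kJ
  Bonds formed (products):
    C-C: 2 × 360 = 720
    C-Cl: 2 × 338 = 676
    C-H: 6 × 404 = 2424
    Σ(formed) = 3820 kJ
  ΔH_2 = 3657 − 3820 = −163 kJ
ΔH_1 − ΔH_2 = −1891 kJ, so reaction 1 has the more negative ΔH; |ΔH_1 − ΔH_2| = 1891 kJ.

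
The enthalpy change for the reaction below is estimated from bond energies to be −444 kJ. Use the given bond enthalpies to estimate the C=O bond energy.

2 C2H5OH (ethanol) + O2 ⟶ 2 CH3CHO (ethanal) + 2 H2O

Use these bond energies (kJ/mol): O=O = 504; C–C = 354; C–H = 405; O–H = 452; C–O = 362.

Let D be the C=O bond energy.
Σ(broken) = 2×354 + 10×405 + 2×362 + 2×452 + 1×504 = 6890
Σ(formed) = 2×354 + 8×405 + 2×D + 4×452 = 5756 + 2D
ΔH = Σ(broken) − Σ(formed) = (6890) − (5756 + 2D) = +1134 − 2D
Setting this equal to −444 kJ gives 2D = 1578, so D = 789 kJ/mol.

D(C=O) ≈ 789 kJ/mol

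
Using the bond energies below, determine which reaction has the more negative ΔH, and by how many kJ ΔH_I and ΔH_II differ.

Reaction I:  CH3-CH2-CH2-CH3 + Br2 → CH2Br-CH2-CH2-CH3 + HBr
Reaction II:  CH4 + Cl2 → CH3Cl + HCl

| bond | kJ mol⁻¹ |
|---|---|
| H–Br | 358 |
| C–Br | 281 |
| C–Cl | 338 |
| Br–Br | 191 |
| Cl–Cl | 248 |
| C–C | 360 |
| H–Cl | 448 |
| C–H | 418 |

Reaction II, by 90 kJ

Reaction I:
  Bonds broken (reactants):
    Br–Br: 1 × 191 = 191
    C–C: 3 × 360 = 1080
    C–H: 10 × 418 = 4180
    Σ(broken) = 5451 kJ
  Bonds formed (products):
    C–Br: 1 × 281 = 281
    C–C: 3 × 360 = 1080
    C–H: 9 × 418 = 3762
    H–Br: 1 × 358 = 358
    Σ(formed) = 5481 kJ
  ΔH_I = 5451 − 5481 = −30 kJ
Reaction II:
  Bonds broken (reactants):
    C–H: 4 × 418 = 1672
    Cl–Cl: 1 × 248 = 248
    Σ(broken) = 1920 kJ
  Bonds formed (products):
    C–Cl: 1 × 338 = 338
    C–H: 3 × 418 = 1254
    H–Cl: 1 × 448 = 448
    Σ(formed) = 2040 kJ
  ΔH_II = 1920 − 2040 = −120 kJ
ΔH_I − ΔH_II = +90 kJ, so reaction II has the more negative ΔH; |ΔH_I − ΔH_II| = 90 kJ.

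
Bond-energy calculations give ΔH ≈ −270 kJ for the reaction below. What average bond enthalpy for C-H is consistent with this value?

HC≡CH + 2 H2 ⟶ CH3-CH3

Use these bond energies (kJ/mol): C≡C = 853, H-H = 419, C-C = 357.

D(C-H) ≈ 401 kJ/mol

Let D be the C-H bond energy.
Σ(broken) = 1×853 + 2×D + 2×419 = 1691 + 2D
Σ(formed) = 1×357 + 6×D = 357 + 6D
ΔH = Σ(broken) − Σ(formed) = (1691 + 2D) − (357 + 6D) = +1334 − 4D
Setting this equal to −270 kJ gives 4D = 1604, so D = 401 kJ/mol.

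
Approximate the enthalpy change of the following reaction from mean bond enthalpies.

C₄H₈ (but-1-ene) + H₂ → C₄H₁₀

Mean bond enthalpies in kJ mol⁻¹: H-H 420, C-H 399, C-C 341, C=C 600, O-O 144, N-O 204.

Bonds broken (reactants):
  C-C: 2 × 341 = 682
  C-H: 8 × 399 = 3192
  C=C: 1 × 600 = 600
  H-H: 1 × 420 = 420
  Σ(broken) = 4894 kJ
Bonds formed (products):
  C-C: 3 × 341 = 1023
  C-H: 10 × 399 = 3990
  Σ(formed) = 5013 kJ
ΔH = Σ(broken) − Σ(formed) = 4894 − 5013 = −119 kJ

ΔH ≈ −119 kJ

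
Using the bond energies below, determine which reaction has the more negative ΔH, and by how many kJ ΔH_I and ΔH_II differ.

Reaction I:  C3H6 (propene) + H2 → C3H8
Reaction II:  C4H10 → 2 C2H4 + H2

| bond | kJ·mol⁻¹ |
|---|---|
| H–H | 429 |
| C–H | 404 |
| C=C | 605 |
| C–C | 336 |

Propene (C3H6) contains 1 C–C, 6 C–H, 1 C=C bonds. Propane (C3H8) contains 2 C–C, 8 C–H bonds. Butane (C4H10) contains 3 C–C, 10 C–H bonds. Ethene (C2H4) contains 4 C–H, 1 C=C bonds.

Reaction I, by 287 kJ

Reaction I:
  Bonds broken (reactants):
    C–C: 1 × 336 = 336
    C–H: 6 × 404 = 2424
    C=C: 1 × 605 = 605
    H–H: 1 × 429 = 429
    Σ(broken) = 3794 kJ
  Bonds formed (products):
    C–C: 2 × 336 = 672
    C–H: 8 × 404 = 3232
    Σ(formed) = 3904 kJ
  ΔH_I = 3794 − 3904 = −110 kJ
Reaction II:
  Bonds broken (reactants):
    C–C: 3 × 336 = 1008
    C–H: 10 × 404 = 4040
    Σ(broken) = 5048 kJ
  Bonds formed (products):
    C–H: 8 × 404 = 3232
    C=C: 2 × 605 = 1210
    H–H: 1 × 429 = 429
    Σ(formed) = 4871 kJ
  ΔH_II = 5048 − 4871 = +177 kJ
ΔH_I − ΔH_II = −287 kJ, so reaction I has the more negative ΔH; |ΔH_I − ΔH_II| = 287 kJ.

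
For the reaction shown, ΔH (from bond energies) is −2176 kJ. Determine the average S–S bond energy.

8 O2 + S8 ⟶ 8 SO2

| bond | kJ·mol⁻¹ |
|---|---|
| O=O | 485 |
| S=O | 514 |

D(S–S) ≈ 271 kJ/mol

Let D be the S–S bond energy.
Σ(broken) = 8×485 + 8×D = 3880 + 8D
Σ(formed) = 16×514 = 8224
ΔH = Σ(broken) − Σ(formed) = (3880 + 8D) − (8224) = −4344 + 8D
Setting this equal to −2176 kJ gives 8D = 2168, so D = 271 kJ/mol.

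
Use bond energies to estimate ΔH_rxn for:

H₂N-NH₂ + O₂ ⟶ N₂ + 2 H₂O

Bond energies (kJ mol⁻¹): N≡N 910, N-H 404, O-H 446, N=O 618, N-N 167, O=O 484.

Bonds broken (reactants):
  N-H: 4 × 404 = 1616
  N-N: 1 × 167 = 167
  O=O: 1 × 484 = 484
  Σ(broken) = 2267 kJ
Bonds formed (products):
  N≡N: 1 × 910 = 910
  O-H: 4 × 446 = 1784
  Σ(formed) = 2694 kJ
ΔH = Σ(broken) − Σ(formed) = 2267 − 2694 = −427 kJ

ΔH ≈ −427 kJ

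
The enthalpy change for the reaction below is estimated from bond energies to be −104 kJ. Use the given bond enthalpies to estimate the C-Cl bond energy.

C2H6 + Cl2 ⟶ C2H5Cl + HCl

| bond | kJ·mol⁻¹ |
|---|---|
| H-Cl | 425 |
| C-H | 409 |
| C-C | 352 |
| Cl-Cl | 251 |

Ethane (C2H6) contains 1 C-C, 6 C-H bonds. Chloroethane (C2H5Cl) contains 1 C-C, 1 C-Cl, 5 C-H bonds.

D(C-Cl) ≈ 339 kJ/mol

Let D be the C-Cl bond energy.
Σ(broken) = 1×352 + 6×409 + 1×251 = 3057
Σ(formed) = 1×352 + 1×D + 5×409 + 1×425 = 2822 + D
ΔH = Σ(broken) − Σ(formed) = (3057) − (2822 + D) = +235 − D
Setting this equal to −104 kJ gives D = 339 kJ/mol.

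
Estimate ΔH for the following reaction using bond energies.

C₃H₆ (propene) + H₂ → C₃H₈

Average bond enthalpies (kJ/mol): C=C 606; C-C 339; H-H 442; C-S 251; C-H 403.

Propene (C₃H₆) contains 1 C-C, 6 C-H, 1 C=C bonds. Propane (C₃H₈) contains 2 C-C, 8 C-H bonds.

Bonds broken (reactants):
  C-C: 1 × 339 = 339
  C-H: 6 × 403 = 2418
  C=C: 1 × 606 = 606
  H-H: 1 × 442 = 442
  Σ(broken) = 3805 kJ
Bonds formed (products):
  C-C: 2 × 339 = 678
  C-H: 8 × 403 = 3224
  Σ(formed) = 3902 kJ
ΔH = Σ(broken) − Σ(formed) = 3805 − 3902 = −97 kJ

ΔH ≈ −97 kJ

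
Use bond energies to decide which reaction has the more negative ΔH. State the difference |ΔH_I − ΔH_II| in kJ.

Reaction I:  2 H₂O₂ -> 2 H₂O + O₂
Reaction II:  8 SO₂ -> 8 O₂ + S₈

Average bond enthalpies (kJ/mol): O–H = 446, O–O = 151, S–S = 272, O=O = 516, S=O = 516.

Reaction I:
  Bonds broken (reactants):
    O–H: 4 × 446 = 1784
    O–O: 2 × 151 = 302
    Σ(broken) = 2086 kJ
  Bonds formed (products):
    O–H: 4 × 446 = 1784
    O=O: 1 × 516 = 516
    Σ(formed) = 2300 kJ
  ΔH_I = 2086 − 2300 = −214 kJ
Reaction II:
  Bonds broken (reactants):
    S=O: 16 × 516 = 8256
    Σ(broken) = 8256 kJ
  Bonds formed (products):
    O=O: 8 × 516 = 4128
    S–S: 8 × 272 = 2176
    Σ(formed) = 6304 kJ
  ΔH_II = 8256 − 6304 = +1952 kJ
ΔH_I − ΔH_II = −2166 kJ, so reaction I has the more negative ΔH; |ΔH_I − ΔH_II| = 2166 kJ.

Reaction I, by 2166 kJ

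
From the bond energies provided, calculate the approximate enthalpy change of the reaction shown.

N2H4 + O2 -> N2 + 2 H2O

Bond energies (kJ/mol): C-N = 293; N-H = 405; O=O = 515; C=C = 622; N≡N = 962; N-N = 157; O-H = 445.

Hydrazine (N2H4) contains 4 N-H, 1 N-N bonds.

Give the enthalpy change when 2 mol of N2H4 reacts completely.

Bonds broken (reactants):
  N-H: 4 × 405 = 1620
  N-N: 1 × 157 = 157
  O=O: 1 × 515 = 515
  Σ(broken) = 2292 kJ
Bonds formed (products):
  N≡N: 1 × 962 = 962
  O-H: 4 × 445 = 1780
  Σ(formed) = 2742 kJ
ΔH = Σ(broken) − Σ(formed) = 2292 − 2742 = −450 kJ
For 2× the reaction as written: 2 × (−450) = −900 kJ

ΔH = −900 kJ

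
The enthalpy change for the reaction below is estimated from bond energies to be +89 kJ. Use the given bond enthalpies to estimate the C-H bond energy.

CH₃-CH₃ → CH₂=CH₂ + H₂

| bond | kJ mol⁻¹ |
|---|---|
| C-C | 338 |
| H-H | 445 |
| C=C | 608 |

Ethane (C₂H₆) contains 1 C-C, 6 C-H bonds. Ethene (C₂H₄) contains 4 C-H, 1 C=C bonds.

D(C-H) ≈ 402 kJ/mol

Let D be the C-H bond energy.
Σ(broken) = 1×338 + 6×D = 338 + 6D
Σ(formed) = 4×D + 1×608 + 1×445 = 1053 + 4D
ΔH = Σ(broken) − Σ(formed) = (338 + 6D) − (1053 + 4D) = −715 + 2D
Setting this equal to +89 kJ gives 2D = 804, so D = 402 kJ/mol.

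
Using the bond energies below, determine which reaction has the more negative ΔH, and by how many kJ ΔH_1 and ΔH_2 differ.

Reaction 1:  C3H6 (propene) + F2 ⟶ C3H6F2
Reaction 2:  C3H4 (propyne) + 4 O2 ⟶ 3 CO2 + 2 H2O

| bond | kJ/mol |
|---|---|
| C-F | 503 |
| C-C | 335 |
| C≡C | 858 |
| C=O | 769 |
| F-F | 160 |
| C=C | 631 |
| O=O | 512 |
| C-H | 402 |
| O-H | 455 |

Reaction 1:
  Bonds broken (reactants):
    C-C: 1 × 335 = 335
    C-H: 6 × 402 = 2412
    C=C: 1 × 631 = 631
    F-F: 1 × 160 = 160
    Σ(broken) = 3538 kJ
  Bonds formed (products):
    C-C: 2 × 335 = 670
    C-F: 2 × 503 = 1006
    C-H: 6 × 402 = 2412
    Σ(formed) = 4088 kJ
  ΔH_1 = 3538 − 4088 = −550 kJ
Reaction 2:
  Bonds broken (reactants):
    C≡C: 1 × 858 = 858
    C-C: 1 × 335 = 335
    C-H: 4 × 402 = 1608
    O=O: 4 × 512 = 2048
    Σ(broken) = 4849 kJ
  Bonds formed (products):
    C=O: 6 × 769 = 4614
    O-H: 4 × 455 = 1820
    Σ(formed) = 6434 kJ
  ΔH_2 = 4849 − 6434 = −1585 kJ
ΔH_1 − ΔH_2 = +1035 kJ, so reaction 2 has the more negative ΔH; |ΔH_1 − ΔH_2| = 1035 kJ.

Reaction 2, by 1035 kJ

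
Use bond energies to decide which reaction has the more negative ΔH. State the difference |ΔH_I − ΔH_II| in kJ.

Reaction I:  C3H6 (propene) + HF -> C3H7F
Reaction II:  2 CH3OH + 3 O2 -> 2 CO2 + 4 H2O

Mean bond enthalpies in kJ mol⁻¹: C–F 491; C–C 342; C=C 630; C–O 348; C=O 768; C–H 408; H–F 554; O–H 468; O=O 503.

Reaction I:
  Bonds broken (reactants):
    C–C: 1 × 342 = 342
    C–H: 6 × 408 = 2448
    C=C: 1 × 630 = 630
    H–F: 1 × 554 = 554
    Σ(broken) = 3974 kJ
  Bonds formed (products):
    C–C: 2 × 342 = 684
    C–F: 1 × 491 = 491
    C–H: 7 × 408 = 2856
    Σ(formed) = 4031 kJ
  ΔH_I = 3974 − 4031 = −57 kJ
Reaction II:
  Bonds broken (reactants):
    C–H: 6 × 408 = 2448
    C–O: 2 × 348 = 696
    O–H: 2 × 468 = 936
    O=O: 3 × 503 = 1509
    Σ(broken) = 5589 kJ
  Bonds formed (products):
    C=O: 4 × 768 = 3072
    O–H: 8 × 468 = 3744
    Σ(formed) = 6816 kJ
  ΔH_II = 5589 − 6816 = −1227 kJ
ΔH_I − ΔH_II = +1170 kJ, so reaction II has the more negative ΔH; |ΔH_I − ΔH_II| = 1170 kJ.

Reaction II, by 1170 kJ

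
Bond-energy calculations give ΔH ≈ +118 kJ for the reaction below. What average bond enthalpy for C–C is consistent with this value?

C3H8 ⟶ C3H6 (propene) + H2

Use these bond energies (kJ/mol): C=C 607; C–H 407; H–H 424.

D(C–C) ≈ 335 kJ/mol

Let D be the C–C bond energy.
Σ(broken) = 2×D + 8×407 = 3256 + 2D
Σ(formed) = 1×D + 6×407 + 1×607 + 1×424 = 3473 + D
ΔH = Σ(broken) − Σ(formed) = (3256 + 2D) − (3473 + D) = −217 + D
Setting this equal to +118 kJ gives D = 335 kJ/mol.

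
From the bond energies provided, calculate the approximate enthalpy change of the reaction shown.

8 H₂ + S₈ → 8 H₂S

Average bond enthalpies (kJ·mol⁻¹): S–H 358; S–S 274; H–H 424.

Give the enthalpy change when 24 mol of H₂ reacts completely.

ΔH = −432 kJ

Bonds broken (reactants):
  H–H: 8 × 424 = 3392
  S–S: 8 × 274 = 2192
  Σ(broken) = 5584 kJ
Bonds formed (products):
  S–H: 16 × 358 = 5728
  Σ(formed) = 5728 kJ
ΔH = Σ(broken) − Σ(formed) = 5584 − 5728 = −144 kJ
For 3× the reaction as written: 3 × (−144) = −432 kJ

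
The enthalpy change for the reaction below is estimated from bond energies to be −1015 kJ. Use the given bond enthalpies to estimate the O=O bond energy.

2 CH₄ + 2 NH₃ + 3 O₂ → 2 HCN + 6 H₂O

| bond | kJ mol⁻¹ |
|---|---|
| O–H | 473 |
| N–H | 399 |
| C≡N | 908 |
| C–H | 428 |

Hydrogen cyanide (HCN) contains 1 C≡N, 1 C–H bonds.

D(O=O) ≈ 505 kJ/mol

Let D be the O=O bond energy.
Σ(broken) = 8×428 + 6×399 + 3×D = 5818 + 3D
Σ(formed) = 2×908 + 2×428 + 12×473 = 8348
ΔH = Σ(broken) − Σ(formed) = (5818 + 3D) − (8348) = −2530 + 3D
Setting this equal to −1015 kJ gives 3D = 1515, so D = 505 kJ/mol.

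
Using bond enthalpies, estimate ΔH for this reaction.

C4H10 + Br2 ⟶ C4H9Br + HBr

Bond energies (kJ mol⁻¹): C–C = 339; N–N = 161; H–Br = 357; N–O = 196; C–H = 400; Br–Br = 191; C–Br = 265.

Bonds broken (reactants):
  Br–Br: 1 × 191 = 191
  C–C: 3 × 339 = 1017
  C–H: 10 × 400 = 4000
  Σ(broken) = 5208 kJ
Bonds formed (products):
  C–Br: 1 × 265 = 265
  C–C: 3 × 339 = 1017
  C–H: 9 × 400 = 3600
  H–Br: 1 × 357 = 357
  Σ(formed) = 5239 kJ
ΔH = Σ(broken) − Σ(formed) = 5208 − 5239 = −31 kJ

ΔH ≈ −31 kJ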